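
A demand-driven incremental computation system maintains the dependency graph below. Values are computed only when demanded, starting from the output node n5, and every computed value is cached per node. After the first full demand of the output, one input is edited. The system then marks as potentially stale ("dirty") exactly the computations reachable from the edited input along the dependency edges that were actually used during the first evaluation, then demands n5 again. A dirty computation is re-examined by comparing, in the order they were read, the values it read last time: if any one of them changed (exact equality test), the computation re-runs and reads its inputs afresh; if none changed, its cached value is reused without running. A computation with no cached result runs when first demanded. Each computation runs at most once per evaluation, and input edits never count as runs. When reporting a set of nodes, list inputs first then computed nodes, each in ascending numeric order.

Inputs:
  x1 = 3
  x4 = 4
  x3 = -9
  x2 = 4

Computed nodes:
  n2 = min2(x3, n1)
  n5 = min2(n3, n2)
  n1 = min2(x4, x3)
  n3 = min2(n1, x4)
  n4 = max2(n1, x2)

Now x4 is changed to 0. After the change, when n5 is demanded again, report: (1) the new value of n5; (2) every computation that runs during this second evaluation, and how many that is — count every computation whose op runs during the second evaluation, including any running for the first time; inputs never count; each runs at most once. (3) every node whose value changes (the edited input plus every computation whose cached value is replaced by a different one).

First evaluation (everything demanded from the output):
  n1 = min2(4, -9) = -9
  n2 = min2(-9, -9) = -9
  n3 = min2(-9, 4) = -9
  n5 = min2(-9, -9) = -9

Propagation after the edit:
  n1: runs — x4 4->0; result -9 (same value as before).
  n2: checked — values it read are unchanged (x3 unchanged, n1 unchanged); reused cached -9 without running.
  n3: runs — x4 4->0; result -9 (same value as before).
  n5: checked — values it read are unchanged (n3 unchanged, n2 unchanged); reused cached -9 without running.

Key observation: the cutoff stops propagation at n2 — its inputs' values are unchanged, so it reuses its cache.

New value of n5: -9.
Computations that run: n1, n3 — 2 in total.
Values that change: x4.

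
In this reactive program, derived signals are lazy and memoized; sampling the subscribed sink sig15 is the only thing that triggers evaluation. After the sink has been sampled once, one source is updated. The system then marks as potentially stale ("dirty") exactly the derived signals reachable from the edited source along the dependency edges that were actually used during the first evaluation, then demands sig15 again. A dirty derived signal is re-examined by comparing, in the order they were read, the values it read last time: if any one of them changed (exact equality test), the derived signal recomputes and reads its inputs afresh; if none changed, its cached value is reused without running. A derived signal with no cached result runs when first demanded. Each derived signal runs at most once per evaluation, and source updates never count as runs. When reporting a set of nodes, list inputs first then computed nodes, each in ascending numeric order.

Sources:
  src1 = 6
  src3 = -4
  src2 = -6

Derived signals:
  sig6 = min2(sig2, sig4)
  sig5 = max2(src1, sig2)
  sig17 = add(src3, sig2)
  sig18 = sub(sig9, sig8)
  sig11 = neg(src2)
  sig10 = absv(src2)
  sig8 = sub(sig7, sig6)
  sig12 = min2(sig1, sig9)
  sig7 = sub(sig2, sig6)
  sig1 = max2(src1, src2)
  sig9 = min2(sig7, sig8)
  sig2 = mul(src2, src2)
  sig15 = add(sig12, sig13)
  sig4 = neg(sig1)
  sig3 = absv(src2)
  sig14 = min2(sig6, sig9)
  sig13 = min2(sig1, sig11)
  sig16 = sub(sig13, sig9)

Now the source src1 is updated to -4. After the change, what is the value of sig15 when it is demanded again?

First demand of the output computes:
  sig1 = max2(6, -6) = 6
  sig2 = mul(-6, -6) = 36
  sig4 = neg(6) = -6
  sig6 = min2(36, -6) = -6
  sig7 = sub(36, -6) = 42
  sig8 = sub(42, -6) = 48
  sig9 = min2(42, 48) = 42
  sig11 = neg(-6) = 6
  sig12 = min2(6, 42) = 6
  sig13 = min2(6, 6) = 6
  sig15 = add(6, 6) = 12

After the edit, cleaning proceeds:
  sig1: a read changed (src1 6->-4) — executes, giving -4.
  sig4: a read changed (sig1 6->-4) — executes, giving 4.
  sig6: a read changed (sig4 -6->4) — executes, giving 4.
  sig7: a read changed (sig6 -6->4) — executes, giving 32.
  sig8: a read changed (sig7 42->32; sig6 -6->4) — executes, giving 28.
  sig9: a read changed (sig7 42->32; sig8 48->28) — executes, giving 28.
  sig12: a read changed (sig1 6->-4; sig9 42->28) — executes, giving -4.
  sig13: a read changed (sig1 6->-4) — executes, giving -4.
  sig15: a read changed (sig12 6->-4; sig13 6->-4) — executes, giving -8.

Demanding sig15 again yields -8.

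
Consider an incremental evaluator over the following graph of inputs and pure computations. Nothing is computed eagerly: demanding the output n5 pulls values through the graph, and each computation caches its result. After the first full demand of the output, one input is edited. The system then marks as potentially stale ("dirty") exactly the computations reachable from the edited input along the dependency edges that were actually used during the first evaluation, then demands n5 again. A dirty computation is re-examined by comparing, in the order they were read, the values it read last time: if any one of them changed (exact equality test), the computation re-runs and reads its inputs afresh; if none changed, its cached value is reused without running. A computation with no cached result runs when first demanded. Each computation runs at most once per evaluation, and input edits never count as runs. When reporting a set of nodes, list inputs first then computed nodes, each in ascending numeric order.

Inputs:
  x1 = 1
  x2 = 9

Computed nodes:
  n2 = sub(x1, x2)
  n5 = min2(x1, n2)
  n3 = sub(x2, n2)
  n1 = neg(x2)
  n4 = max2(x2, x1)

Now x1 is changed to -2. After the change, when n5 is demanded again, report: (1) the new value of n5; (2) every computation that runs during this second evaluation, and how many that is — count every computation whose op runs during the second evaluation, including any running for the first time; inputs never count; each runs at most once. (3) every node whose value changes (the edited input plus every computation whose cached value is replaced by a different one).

Initial pass — values computed on the first demand:
  n2 = sub(1, 9) = -8
  n5 = min2(1, -8) = -8

Second demand — change propagation:
  n2: re-runs because x1 1->-2; new result -11.
  n5: re-runs because x1 1->-2; n2 -8->-11; new result -11.

n5 now evaluates to -11.
Run set: n2, n5 (2 run).
Changed values: x1, n2, n5.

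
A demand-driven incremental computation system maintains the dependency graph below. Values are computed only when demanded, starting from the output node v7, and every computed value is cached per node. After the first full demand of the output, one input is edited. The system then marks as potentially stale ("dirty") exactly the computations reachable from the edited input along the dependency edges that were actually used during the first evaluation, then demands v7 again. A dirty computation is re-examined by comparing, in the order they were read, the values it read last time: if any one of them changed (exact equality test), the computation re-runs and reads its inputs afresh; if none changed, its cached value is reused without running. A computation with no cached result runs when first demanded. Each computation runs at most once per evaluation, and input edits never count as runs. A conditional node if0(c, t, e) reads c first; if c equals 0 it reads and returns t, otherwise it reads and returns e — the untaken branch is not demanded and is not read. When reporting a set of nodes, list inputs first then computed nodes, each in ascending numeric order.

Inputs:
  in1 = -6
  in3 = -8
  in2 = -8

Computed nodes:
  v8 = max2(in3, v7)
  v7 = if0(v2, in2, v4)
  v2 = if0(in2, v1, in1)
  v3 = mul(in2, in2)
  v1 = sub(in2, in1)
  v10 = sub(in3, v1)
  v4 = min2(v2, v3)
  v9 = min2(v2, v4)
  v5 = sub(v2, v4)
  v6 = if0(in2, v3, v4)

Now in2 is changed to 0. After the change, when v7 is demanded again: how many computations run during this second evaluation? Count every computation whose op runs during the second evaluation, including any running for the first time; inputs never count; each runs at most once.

Computations that run: v1, v2, v3, v4, v7 — 5 in total.
Key observation: a condition flipped, so demand reaches new nodes — v1 runs for the first time.

First evaluation (everything demanded from the output):
  v2 = if0(in2=-8 -> else branch in1) = -6
  v3 = mul(-8, -8) = 64
  v4 = min2(-6, 64) = -6
  v7 = if0(v2=-6 -> else branch v4) = -6

Propagation after the edit:
  v1: demanded for the first time — runs, produces 6.
  v2: runs — in2 -8->0; result 6.
  v3: runs — in2 -8->0; in2 -8->0; result 0.
  v4: runs — v2 -6->6; v3 64->0; result 0.
  v7: runs — v2 -6->6; v4 -6->0; result 0.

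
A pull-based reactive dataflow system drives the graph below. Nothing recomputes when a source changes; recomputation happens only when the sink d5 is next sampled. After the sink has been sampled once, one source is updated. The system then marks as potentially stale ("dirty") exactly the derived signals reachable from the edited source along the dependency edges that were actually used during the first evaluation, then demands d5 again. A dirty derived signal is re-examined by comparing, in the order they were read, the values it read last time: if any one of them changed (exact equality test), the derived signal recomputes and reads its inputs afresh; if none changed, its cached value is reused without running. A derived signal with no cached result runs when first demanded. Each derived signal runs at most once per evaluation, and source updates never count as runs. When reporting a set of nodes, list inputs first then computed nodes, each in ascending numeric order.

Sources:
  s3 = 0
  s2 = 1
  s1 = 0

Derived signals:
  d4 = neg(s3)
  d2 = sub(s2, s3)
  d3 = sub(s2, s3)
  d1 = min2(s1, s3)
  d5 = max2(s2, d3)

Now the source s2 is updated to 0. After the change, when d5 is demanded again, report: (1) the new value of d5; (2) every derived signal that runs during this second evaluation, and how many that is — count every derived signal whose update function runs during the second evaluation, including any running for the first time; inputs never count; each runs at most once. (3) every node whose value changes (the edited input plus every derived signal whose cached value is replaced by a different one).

New value of d5: 0.
Derived signals that run: d3, d5 — 2 in total.
Values that change: s2, d3, d5.

First evaluation (everything demanded from the output):
  d3 = sub(1, 0) = 1
  d5 = max2(1, 1) = 1

Propagation after the edit:
  d3: runs — s2 1->0; result 0.
  d5: runs — s2 1->0; d3 1->0; result 0.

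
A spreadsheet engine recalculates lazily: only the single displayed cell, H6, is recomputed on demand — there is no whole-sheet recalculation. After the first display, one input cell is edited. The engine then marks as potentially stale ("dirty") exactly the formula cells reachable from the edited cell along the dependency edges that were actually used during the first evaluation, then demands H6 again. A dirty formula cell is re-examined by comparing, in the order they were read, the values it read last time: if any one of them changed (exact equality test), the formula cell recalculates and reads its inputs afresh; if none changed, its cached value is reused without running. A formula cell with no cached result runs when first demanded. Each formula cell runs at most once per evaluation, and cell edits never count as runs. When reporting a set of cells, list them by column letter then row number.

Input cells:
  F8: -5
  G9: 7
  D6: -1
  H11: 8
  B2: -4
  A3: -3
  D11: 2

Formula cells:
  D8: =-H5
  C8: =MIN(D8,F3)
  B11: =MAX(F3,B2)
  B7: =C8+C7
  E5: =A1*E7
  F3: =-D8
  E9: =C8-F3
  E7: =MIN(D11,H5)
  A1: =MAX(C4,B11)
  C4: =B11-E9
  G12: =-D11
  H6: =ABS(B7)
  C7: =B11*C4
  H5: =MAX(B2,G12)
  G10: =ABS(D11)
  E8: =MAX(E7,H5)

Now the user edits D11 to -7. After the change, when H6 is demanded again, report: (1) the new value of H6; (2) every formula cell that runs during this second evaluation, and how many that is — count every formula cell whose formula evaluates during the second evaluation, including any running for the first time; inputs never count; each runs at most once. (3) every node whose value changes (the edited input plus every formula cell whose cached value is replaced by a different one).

New value of H6: 140.
Formula cells that run: B7, B11, C4, C7, C8, D8, E9, F3, G12, H5, H6 — 11 in total.
Values that change: B7, B11, C4, C7, C8, D8, D11, E9, F3, G12, H5, H6.

First evaluation (everything demanded from the output):
  G12 = -(2) = -2
  H5 = MAX(-4, -2) = -2
  D8 = -(-2) = 2
  F3 = -(2) = -2
  B11 = MAX(-2, -4) = -2
  C8 = MIN(2, -2) = -2
  E9 = -2 - -2 = 0
  C4 = -2 - 0 = -2
  C7 = -2 * -2 = 4
  B7 = -2 + 4 = 2
  H6 = ABS(2) = 2

Propagation after the edit:
  G12: runs — D11 2->-7; result 7.
  H5: runs — G12 -2->7; result 7.
  D8: runs — H5 -2->7; result -7.
  F3: runs — D8 2->-7; result 7.
  B11: runs — F3 -2->7; result 7.
  C8: runs — D8 2->-7; F3 -2->7; result -7.
  E9: runs — C8 -2->-7; F3 -2->7; result -14.
  C4: runs — B11 -2->7; E9 0->-14; result 21.
  C7: runs — B11 -2->7; C4 -2->21; result 147.
  B7: runs — C8 -2->-7; C7 4->147; result 140.
  H6: runs — B7 2->140; result 140.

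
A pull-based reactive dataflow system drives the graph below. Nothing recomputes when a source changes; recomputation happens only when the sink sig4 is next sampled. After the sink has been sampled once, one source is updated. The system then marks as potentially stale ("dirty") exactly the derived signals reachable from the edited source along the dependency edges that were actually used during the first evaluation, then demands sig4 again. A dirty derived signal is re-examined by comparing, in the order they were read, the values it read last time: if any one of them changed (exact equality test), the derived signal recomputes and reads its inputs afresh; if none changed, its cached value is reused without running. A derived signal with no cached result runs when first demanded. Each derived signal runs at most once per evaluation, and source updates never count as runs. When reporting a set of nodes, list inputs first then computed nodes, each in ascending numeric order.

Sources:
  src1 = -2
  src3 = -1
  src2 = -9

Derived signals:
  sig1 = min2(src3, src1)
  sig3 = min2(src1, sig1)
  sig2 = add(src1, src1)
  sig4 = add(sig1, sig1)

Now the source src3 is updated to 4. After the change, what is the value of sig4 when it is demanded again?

First evaluation (everything demanded from the output):
  sig1 = min2(-1, -2) = -2
  sig4 = add(-2, -2) = -4

Propagation after the edit:
  sig1: runs — src3 -1->4; result -2 (same value as before).
  sig4: checked — values it read are unchanged (sig1 unchanged, sig1 unchanged); reused cached -4 without running.

Key observation: the change is absorbed at sig1 — it re-runs but produces the same value, and the output's value is unchanged.

New value of sig4: -4.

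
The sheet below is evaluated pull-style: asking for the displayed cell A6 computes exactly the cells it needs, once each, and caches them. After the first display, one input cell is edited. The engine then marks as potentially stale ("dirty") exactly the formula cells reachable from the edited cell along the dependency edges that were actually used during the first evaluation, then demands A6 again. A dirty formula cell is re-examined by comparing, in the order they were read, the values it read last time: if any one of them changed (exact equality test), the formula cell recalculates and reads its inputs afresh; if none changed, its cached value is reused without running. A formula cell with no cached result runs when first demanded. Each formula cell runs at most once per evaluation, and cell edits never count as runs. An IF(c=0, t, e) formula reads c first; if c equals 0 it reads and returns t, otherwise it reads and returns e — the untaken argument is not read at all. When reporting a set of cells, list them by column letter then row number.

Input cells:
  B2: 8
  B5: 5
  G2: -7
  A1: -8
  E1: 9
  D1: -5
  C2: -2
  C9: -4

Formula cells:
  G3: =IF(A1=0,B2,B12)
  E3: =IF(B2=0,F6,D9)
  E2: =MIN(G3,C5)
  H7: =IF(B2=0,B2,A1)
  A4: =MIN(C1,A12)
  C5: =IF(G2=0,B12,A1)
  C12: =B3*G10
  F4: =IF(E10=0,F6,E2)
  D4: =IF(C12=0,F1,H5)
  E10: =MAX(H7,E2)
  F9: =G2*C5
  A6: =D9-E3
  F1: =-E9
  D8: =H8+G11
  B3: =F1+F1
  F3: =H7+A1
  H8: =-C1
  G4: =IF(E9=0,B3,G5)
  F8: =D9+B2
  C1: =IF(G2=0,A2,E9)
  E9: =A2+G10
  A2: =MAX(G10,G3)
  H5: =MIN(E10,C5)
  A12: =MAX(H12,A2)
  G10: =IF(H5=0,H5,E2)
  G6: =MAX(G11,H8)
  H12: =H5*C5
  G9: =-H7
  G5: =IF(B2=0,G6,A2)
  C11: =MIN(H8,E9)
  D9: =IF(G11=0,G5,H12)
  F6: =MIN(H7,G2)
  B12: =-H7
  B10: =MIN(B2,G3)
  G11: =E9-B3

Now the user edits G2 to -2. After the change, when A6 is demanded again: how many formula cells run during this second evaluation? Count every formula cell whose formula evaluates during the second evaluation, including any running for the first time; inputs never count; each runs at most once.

First demand of the output computes:
  H7 = IF(B2=0: B2=8 -> else branch A1) = -8
  B12 = -(-8) = 8
  C5 = IF(G2=0: G2=-7 -> else branch A1) = -8
  G3 = IF(A1=0: A1=-8 -> else branch B12) = 8
  E2 = MIN(8, -8) = -8
  E10 = MAX(-8, -8) = -8
  H5 = MIN(-8, -8) = -8
  G10 = IF(H5=0: H5=-8 -> else branch E2) = -8
  A2 = MAX(-8, 8) = 8
  E9 = 8 + -8 = 0
  F1 = -(0) = 0
  B3 = 0 + 0 = 0
  G5 = IF(B2=0: B2=8 -> else branch A2) = 8
  G11 = 0 - 0 = 0
  D9 = IF(G11=0: G11=0 -> then branch G5) = 8
  E3 = IF(B2=0: B2=8 -> else branch D9) = 8
  A6 = 8 - 8 = 0

After the edit, cleaning proceeds:
  C5: a read changed (G2 -7->-2) — executes, giving -8 — identical to its old value.
  E2: dirty, but its reads are unchanged (G3 unchanged, C5 unchanged); cached -8 stands.
  E10: dirty, but its reads are unchanged (H7 unchanged, E2 unchanged); cached -8 stands.
  H5: dirty, but its reads are unchanged (E10 unchanged, C5 unchanged); cached -8 stands.
  G10: dirty, but its reads are unchanged (H5 unchanged, E2 unchanged); cached -8 stands.
  A2: dirty, but its reads are unchanged (G10 unchanged, G3 unchanged); cached 8 stands.
  E9: dirty, but its reads are unchanged (A2 unchanged, G10 unchanged); cached 0 stands.
  F1: dirty, but its reads are unchanged (E9 unchanged); cached 0 stands.
  B3: dirty, but its reads are unchanged (F1 unchanged, F1 unchanged); cached 0 stands.
  G5: dirty, but its reads are unchanged (B2 unchanged, A2 unchanged); cached 8 stands.
  G11: dirty, but its reads are unchanged (E9 unchanged, B3 unchanged); cached 0 stands.
  D9: dirty, but its reads are unchanged (G11 unchanged, G5 unchanged); cached 8 stands.
  E3: dirty, but its reads are unchanged (B2 unchanged, D9 unchanged); cached 8 stands.
  A6: dirty, but its reads are unchanged (D9 unchanged, E3 unchanged); cached 0 stands.

Note the absorption at C5: it re-runs yet its value is the same, leaving the output's value untouched.

1 formula cells run: C5.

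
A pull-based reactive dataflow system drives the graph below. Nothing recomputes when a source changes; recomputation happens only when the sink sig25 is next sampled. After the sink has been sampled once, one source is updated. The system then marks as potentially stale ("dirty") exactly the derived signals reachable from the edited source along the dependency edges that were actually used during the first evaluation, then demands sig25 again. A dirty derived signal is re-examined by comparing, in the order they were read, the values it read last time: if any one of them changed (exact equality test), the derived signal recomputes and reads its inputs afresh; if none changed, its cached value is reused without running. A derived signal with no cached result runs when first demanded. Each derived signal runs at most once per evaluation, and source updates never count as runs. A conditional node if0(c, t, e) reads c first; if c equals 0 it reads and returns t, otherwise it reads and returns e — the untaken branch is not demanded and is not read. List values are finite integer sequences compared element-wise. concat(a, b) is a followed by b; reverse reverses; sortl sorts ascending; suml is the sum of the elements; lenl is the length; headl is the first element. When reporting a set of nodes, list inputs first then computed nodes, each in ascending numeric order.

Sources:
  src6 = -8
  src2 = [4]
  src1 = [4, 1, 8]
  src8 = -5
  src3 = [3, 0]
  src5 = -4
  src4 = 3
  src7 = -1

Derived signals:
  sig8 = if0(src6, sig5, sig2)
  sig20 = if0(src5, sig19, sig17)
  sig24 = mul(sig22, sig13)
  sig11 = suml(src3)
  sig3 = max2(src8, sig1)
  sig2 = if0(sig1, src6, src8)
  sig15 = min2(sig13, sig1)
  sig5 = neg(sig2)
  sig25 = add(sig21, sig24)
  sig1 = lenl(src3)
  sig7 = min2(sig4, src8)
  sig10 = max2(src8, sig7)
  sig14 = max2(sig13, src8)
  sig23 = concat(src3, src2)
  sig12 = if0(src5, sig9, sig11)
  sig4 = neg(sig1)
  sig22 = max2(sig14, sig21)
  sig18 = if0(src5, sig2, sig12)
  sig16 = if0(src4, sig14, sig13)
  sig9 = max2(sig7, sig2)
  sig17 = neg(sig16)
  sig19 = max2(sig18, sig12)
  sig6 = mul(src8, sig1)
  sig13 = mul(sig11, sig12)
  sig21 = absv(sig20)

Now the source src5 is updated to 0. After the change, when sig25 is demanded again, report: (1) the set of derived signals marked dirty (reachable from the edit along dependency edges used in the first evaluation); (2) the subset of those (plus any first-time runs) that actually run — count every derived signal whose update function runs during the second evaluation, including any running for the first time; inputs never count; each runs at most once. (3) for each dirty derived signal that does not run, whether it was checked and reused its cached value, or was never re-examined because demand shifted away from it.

First evaluation (everything demanded from the output):
  sig11 = suml([3, 0]) = 3
  sig12 = if0(src5=-4 -> else branch sig11) = 3
  sig13 = mul(3, 3) = 9
  sig14 = max2(9, -5) = 9
  sig16 = if0(src4=3 -> else branch sig13) = 9
  sig17 = neg(9) = -9
  sig20 = if0(src5=-4 -> else branch sig17) = -9
  sig21 = absv(-9) = 9
  sig22 = max2(9, 9) = 9
  sig24 = mul(9, 9) = 81
  sig25 = add(9, 81) = 90

Propagation after the edit:
  sig1: demanded for the first time — runs, produces 2.
  sig2: demanded for the first time — runs, produces -5.
  sig4: demanded for the first time — runs, produces -2.
  sig7: demanded for the first time — runs, produces -5.
  sig9: demanded for the first time — runs, produces -5.
  sig12: runs — src5 -4->0; result -5.
  sig13: runs — sig12 3->-5; result -15.
  sig14: runs — sig13 9->-15; result -5.
  sig16: marked dirty but never re-examined — demand shifted away from it.
  sig17: marked dirty but never re-examined — demand shifted away from it.
  sig18: demanded for the first time — runs, produces -5.
  sig19: demanded for the first time — runs, produces -5.
  sig20: runs — src5 -4->0; result -5.
  sig21: runs — sig20 -9->-5; result 5.
  sig22: runs — sig14 9->-5; sig21 9->5; result 5.
  sig24: runs — sig22 9->5; sig13 9->-15; result -75.
  sig25: runs — sig21 9->5; sig24 81->-75; result -70.

Key observation: a condition flipped, so demand moved to the other branch — sig16, sig17 are never re-examined.

Marked dirty: sig12, sig13, sig14, sig16, sig17, sig20, sig21, sig22, sig24, sig25.
Derived signals that run: sig1, sig2, sig4, sig7, sig9, sig12, sig13, sig14, sig18, sig19, sig20, sig21, sig22, sig24, sig25 — 15 in total.
Never re-examined (demand shifted away): sig16, sig17.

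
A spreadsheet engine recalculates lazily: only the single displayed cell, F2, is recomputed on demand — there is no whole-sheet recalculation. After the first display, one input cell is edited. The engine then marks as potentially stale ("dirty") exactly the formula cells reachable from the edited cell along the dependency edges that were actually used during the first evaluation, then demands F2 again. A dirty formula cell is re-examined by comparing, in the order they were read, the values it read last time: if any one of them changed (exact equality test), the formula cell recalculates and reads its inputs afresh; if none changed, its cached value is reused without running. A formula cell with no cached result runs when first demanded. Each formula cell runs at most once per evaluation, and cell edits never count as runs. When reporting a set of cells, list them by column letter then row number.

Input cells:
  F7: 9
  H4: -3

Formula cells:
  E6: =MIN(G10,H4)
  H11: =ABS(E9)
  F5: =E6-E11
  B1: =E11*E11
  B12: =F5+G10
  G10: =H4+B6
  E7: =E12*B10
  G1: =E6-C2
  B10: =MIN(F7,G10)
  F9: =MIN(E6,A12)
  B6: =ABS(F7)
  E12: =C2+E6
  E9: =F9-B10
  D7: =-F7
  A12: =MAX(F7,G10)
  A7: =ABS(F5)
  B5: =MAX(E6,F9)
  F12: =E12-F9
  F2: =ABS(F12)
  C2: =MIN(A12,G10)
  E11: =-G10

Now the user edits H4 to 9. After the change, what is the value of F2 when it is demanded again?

New value of F2: 18.

First evaluation (everything demanded from the output):
  B6 = ABS(9) = 9
  G10 = -3 + 9 = 6
  A12 = MAX(9, 6) = 9
  C2 = MIN(9, 6) = 6
  E6 = MIN(6, -3) = -3
  E12 = 6 + -3 = 3
  F9 = MIN(-3, 9) = -3
  F12 = 3 - -3 = 6
  F2 = ABS(6) = 6

Propagation after the edit:
  G10: runs — H4 -3->9; result 18.
  A12: runs — G10 6->18; result 18.
  C2: runs — A12 9->18; G10 6->18; result 18.
  E6: runs — G10 6->18; H4 -3->9; result 9.
  E12: runs — C2 6->18; E6 -3->9; result 27.
  F9: runs — E6 -3->9; A12 9->18; result 9.
  F12: runs — E12 3->27; F9 -3->9; result 18.
  F2: runs — F12 6->18; result 18.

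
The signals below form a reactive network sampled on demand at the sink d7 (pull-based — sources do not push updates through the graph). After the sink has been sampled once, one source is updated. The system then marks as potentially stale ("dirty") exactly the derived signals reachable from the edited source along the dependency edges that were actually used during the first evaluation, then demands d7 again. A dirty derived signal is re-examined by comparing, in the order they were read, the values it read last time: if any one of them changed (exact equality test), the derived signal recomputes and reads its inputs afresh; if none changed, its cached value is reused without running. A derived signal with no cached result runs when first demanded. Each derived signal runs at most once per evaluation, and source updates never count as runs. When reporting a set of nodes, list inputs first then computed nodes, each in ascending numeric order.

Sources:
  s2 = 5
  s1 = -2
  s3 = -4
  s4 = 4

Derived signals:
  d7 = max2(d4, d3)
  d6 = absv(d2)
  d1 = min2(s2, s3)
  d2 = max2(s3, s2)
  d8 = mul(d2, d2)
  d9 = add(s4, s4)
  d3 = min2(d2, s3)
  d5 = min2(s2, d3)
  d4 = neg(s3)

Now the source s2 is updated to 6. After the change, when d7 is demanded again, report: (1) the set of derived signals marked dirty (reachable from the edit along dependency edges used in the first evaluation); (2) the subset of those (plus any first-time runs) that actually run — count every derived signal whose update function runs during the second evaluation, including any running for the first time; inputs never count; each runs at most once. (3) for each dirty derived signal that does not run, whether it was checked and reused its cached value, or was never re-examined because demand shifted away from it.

Initial pass — values computed on the first demand:
  d2 = max2(-4, 5) = 5
  d3 = min2(5, -4) = -4
  d4 = neg(-4) = 4
  d7 = max2(4, -4) = 4

Second demand — change propagation:
  d2: re-runs because s2 5->6; new result 6.
  d3: re-runs because d2 5->6; new result -4 (unchanged).
  d7: re-examined; everything it read last time is the same (d4 unchanged, d3 unchanged) — cache 4 kept, no run.

The important point: d3 recomputes to an identical value, and the output ends up unchanged.

Dirty set: d2, d3, d7.
Run set: d2, d3 (2 run).
Re-examined without running (cache reused): d7.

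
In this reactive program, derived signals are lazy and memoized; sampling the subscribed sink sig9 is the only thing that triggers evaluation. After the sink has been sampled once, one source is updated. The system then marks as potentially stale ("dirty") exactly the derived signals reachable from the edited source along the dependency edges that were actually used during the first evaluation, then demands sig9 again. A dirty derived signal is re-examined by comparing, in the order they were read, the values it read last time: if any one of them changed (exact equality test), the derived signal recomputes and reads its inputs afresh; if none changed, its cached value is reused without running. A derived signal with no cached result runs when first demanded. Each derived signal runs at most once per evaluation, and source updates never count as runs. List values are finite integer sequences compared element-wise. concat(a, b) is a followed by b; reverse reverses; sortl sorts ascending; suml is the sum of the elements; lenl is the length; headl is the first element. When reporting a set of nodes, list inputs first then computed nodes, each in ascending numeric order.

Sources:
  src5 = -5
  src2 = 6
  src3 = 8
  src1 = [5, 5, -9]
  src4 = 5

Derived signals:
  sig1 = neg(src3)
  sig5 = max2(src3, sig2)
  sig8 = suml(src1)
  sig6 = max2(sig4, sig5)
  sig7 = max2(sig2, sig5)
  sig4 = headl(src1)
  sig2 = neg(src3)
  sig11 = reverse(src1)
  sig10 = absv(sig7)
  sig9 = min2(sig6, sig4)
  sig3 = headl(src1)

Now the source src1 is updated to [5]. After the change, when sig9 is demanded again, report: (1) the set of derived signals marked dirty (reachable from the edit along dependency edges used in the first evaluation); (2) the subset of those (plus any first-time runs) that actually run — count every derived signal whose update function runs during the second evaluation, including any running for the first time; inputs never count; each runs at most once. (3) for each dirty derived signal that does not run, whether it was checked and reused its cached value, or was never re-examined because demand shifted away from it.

First demand of the output computes:
  sig2 = neg(8) = -8
  sig4 = headl([5, 5, -9]) = 5
  sig5 = max2(8, -8) = 8
  sig6 = max2(5, 8) = 8
  sig9 = min2(8, 5) = 5

After the edit, cleaning proceeds:
  sig4: a read changed (src1 [5, 5, -9]->[5]) — executes, giving 5 — identical to its old value.
  sig6: dirty, but its reads are unchanged (sig4 unchanged, sig5 unchanged); cached 8 stands.
  sig9: dirty, but its reads are unchanged (sig6 unchanged, sig4 unchanged); cached 5 stands.

Note the absorption at sig4: it re-runs yet its value is the same, leaving the output's value untouched.

The edit dirties: sig4, sig6, sig9.
1 derived signals run: sig4.
Cache hits after checking: sig6, sig9.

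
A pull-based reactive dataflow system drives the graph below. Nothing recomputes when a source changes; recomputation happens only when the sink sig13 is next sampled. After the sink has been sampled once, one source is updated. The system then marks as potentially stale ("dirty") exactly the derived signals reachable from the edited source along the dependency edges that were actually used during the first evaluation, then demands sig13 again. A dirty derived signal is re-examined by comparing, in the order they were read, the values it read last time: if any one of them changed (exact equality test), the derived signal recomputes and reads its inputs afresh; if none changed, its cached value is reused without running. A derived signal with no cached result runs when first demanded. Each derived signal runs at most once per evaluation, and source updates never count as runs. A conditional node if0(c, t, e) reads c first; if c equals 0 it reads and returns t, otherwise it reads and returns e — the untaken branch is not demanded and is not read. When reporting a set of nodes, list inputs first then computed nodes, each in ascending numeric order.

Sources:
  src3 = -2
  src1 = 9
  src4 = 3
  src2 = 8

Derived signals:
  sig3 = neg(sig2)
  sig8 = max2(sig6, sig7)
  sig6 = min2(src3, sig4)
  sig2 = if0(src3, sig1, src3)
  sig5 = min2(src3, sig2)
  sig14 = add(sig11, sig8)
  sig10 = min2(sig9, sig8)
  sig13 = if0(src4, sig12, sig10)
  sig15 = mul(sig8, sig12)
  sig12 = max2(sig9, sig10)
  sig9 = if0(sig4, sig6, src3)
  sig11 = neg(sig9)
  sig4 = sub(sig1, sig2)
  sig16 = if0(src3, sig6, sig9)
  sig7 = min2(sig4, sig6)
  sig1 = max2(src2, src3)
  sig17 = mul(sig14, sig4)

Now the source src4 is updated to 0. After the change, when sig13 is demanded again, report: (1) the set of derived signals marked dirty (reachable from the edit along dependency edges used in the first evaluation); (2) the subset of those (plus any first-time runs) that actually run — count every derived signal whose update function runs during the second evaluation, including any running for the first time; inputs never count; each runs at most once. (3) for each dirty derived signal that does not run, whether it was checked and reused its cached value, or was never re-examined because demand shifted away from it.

Marked dirty: sig13.
Derived signals that run: sig12, sig13 — 2 in total.
Every dirty derived signal ran.
Key observation: a condition flipped, so demand reaches new nodes — sig12 runs for the first time.

First evaluation (everything demanded from the output):
  sig1 = max2(8, -2) = 8
  sig2 = if0(src3=-2 -> else branch src3) = -2
  sig4 = sub(8, -2) = 10
  sig6 = min2(-2, 10) = -2
  sig7 = min2(10, -2) = -2
  sig8 = max2(-2, -2) = -2
  sig9 = if0(sig4=10 -> else branch src3) = -2
  sig10 = min2(-2, -2) = -2
  sig13 = if0(src4=3 -> else branch sig10) = -2

Propagation after the edit:
  sig12: demanded for the first time — runs, produces -2.
  sig13: runs — src4 3->0; result -2 (same value as before).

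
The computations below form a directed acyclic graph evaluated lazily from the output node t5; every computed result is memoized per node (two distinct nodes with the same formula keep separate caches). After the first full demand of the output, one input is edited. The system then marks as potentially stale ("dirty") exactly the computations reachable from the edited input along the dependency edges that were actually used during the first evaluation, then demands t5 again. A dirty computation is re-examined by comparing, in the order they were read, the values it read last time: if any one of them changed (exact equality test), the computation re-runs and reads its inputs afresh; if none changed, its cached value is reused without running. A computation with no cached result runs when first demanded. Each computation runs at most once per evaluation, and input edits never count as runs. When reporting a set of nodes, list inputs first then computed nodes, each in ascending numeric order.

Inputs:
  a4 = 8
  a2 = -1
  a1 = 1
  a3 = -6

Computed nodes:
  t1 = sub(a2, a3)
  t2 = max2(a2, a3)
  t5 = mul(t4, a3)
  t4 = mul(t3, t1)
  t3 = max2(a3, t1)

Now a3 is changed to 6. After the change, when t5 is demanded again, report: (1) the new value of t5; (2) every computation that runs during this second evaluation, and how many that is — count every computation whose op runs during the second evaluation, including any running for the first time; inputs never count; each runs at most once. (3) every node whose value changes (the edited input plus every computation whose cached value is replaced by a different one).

First demand of the output computes:
  t1 = sub(-1, -6) = 5
  t3 = max2(-6, 5) = 5
  t4 = mul(5, 5) = 25
  t5 = mul(25, -6) = -150

After the edit, cleaning proceeds:
  t1: a read changed (a3 -6->6) — executes, giving -7.
  t3: a read changed (a3 -6->6; t1 5->-7) — executes, giving 6.
  t4: a read changed (t3 5->6; t1 5->-7) — executes, giving -42.
  t5: a read changed (t4 25->-42; a3 -6->6) — executes, giving -252.

Demanding t5 again yields -252.
4 computations run: t1, t3, t4, t5.
The nodes whose values change: a3, t1, t3, t4, t5.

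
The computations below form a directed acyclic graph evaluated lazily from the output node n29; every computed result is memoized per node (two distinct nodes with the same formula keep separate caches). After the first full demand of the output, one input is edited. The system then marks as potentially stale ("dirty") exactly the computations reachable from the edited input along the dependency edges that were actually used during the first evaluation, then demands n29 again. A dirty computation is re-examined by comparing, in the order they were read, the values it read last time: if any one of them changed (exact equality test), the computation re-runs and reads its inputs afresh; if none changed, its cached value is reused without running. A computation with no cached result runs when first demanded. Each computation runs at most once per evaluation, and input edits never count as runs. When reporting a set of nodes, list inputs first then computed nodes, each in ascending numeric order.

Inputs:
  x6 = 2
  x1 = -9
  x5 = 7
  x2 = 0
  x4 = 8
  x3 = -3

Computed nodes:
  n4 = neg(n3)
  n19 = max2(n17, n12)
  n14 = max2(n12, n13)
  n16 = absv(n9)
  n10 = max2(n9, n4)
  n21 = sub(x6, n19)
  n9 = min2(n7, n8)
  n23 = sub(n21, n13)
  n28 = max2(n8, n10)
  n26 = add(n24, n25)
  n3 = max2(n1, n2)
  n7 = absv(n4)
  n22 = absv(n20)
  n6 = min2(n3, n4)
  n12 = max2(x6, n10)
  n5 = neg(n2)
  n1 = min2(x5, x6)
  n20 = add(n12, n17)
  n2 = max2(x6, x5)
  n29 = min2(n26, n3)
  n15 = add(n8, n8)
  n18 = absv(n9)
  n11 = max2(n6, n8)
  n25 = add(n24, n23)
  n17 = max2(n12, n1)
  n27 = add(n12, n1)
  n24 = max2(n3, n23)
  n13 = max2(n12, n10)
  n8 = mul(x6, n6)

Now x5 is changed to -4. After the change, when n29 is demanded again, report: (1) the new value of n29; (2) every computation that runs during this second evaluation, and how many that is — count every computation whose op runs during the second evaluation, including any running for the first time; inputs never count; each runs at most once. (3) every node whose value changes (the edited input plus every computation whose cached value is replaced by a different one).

First demand of the output computes:
  n1 = min2(7, 2) = 2
  n2 = max2(2, 7) = 7
  n3 = max2(2, 7) = 7
  n4 = neg(7) = -7
  n6 = min2(7, -7) = -7
  n7 = absv(-7) = 7
  n8 = mul(2, -7) = -14
  n9 = min2(7, -14) = -14
  n10 = max2(-14, -7) = -7
  n12 = max2(2, -7) = 2
  n13 = max2(2, -7) = 2
  n17 = max2(2, 2) = 2
  n19 = max2(2, 2) = 2
  n21 = sub(2, 2) = 0
  n23 = sub(0, 2) = -2
  n24 = max2(7, -2) = 7
  n25 = add(7, -2) = 5
  n26 = add(7, 5) = 12
  n29 = min2(12, 7) = 7

After the edit, cleaning proceeds:
  n1: a read changed (x5 7->-4) — executes, giving -4.
  n2: a read changed (x5 7->-4) — executes, giving 2.
  n3: a read changed (n1 2->-4; n2 7->2) — executes, giving 2.
  n4: a read changed (n3 7->2) — executes, giving -2.
  n6: a read changed (n3 7->2; n4 -7->-2) — executes, giving -2.
  n7: a read changed (n4 -7->-2) — executes, giving 2.
  n8: a read changed (n6 -7->-2) — executes, giving -4.
  n9: a read changed (n7 7->2; n8 -14->-4) — executes, giving -4.
  n10: a read changed (n9 -14->-4; n4 -7->-2) — executes, giving -2.
  n12: a read changed (n10 -7->-2) — executes, giving 2 — identical to its old value.
  n13: a read changed (n10 -7->-2) — executes, giving 2 — identical to its old value.
  n17: a read changed (n1 2->-4) — executes, giving 2 — identical to its old value.
  n19: dirty, but its reads are unchanged (n17 unchanged, n12 unchanged); cached 2 stands.
  n21: dirty, but its reads are unchanged (x6 unchanged, n19 unchanged); cached 0 stands.
  n23: dirty, but its reads are unchanged (n21 unchanged, n13 unchanged); cached -2 stands.
  n24: a read changed (n3 7->2) — executes, giving 2.
  n25: a read changed (n24 7->2) — executes, giving 0.
  n26: a read changed (n24 7->2; n25 5->0) — executes, giving 2.
  n29: a read changed (n26 12->2; n3 7->2) — executes, giving 2.

Note where the cutoff bites: n19 is checked, finds nothing changed, and keeps its cache.

Demanding n29 again yields 2.
16 computations run: n1, n2, n3, n4, n6, n7, n8, n9, n10, n12, n13, n17, n24, n25, n26, n29.
The nodes whose values change: x5, n1, n2, n3, n4, n6, n7, n8, n9, n10, n24, n25, n26, n29.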